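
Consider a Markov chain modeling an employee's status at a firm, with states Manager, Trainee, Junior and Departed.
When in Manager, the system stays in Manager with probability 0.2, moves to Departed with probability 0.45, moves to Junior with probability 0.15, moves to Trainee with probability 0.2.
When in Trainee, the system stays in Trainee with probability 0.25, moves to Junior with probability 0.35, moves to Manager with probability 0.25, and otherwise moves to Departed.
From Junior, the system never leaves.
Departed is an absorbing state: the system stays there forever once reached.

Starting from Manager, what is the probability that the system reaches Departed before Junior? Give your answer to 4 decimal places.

0.6682

Let h(s) be the probability of absorption at Departed starting from transient state s. Then h(Departed) = 1 and h(Junior) = 0. By first-step analysis:
h(Manager) = 0.2·h(Manager) + 0.2·h(Trainee) + 0.15·0 + 0.45·1
h(Trainee) = 0.25·h(Manager) + 0.25·h(Trainee) + 0.35·0 + 0.15·1
Solving: h(Manager) = 0.6682, h(Trainee) = 0.4227.
Starting from Manager, the probability is 0.6682.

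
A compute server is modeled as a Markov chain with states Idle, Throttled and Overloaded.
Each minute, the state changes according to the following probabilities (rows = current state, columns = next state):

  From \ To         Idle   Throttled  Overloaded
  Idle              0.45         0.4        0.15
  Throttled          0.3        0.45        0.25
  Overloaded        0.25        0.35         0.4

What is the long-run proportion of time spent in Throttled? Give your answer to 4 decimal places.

Let the stationary distribution be π with π = πP and π_1 + π_2 + π_3 = 1.
π_1 = 0.45·π_1 + 0.3·π_2 + 0.25·π_3
π_2 = 0.4·π_1 + 0.45·π_2 + 0.35·π_3
Solving with the normalization constraint gives π = (0.3380, 0.4077, 0.2544).
So the stationary probability of Throttled is 0.4077.

0.4077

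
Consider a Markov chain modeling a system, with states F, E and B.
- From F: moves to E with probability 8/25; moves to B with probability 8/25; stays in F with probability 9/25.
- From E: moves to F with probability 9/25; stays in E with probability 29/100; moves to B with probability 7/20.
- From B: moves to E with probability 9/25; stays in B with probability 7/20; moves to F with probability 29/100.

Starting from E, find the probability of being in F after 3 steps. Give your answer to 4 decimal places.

Propagate the distribution vector 3 steps from E.
After 0 steps: (0.0000, 1.0000, 0.0000)
After 1 step: (0.3600, 0.2900, 0.3500)
After 2 steps: (0.3355, 0.3253, 0.3392)
After 3 steps: (0.3363, 0.3238, 0.3399)
P(in F after 3 steps) = 0.3363

0.3363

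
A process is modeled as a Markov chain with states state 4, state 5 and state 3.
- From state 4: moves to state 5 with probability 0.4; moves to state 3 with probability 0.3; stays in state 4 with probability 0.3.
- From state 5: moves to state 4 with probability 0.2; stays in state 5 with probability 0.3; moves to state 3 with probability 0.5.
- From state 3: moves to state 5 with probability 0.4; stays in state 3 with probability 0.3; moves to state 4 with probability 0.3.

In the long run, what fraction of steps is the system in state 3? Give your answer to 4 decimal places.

0.3727

Let the stationary distribution be π with π = πP and π_1 + π_2 + π_3 = 1.
π_1 = 0.3·π_1 + 0.2·π_2 + 0.3·π_3
π_2 = 0.4·π_1 + 0.3·π_2 + 0.4·π_3
Solving with the normalization constraint gives π = (0.2636, 0.3636, 0.3727).
So the stationary probability of state 3 is 0.3727.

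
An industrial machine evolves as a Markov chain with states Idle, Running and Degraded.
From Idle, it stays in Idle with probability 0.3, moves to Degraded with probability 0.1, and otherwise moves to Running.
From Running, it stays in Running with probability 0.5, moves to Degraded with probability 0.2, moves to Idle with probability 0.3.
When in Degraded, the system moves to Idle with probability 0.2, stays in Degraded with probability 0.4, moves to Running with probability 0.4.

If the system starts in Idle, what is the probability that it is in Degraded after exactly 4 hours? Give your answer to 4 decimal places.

0.2137

Propagate the distribution vector 4 hours from Idle.
After 0 hours: (1.0000, 0.0000, 0.0000)
After 1 hour: (0.3000, 0.6000, 0.1000)
After 2 hours: (0.2900, 0.5200, 0.1900)
After 3 hours: (0.2810, 0.5100, 0.2090)
After 4 hours: (0.2791, 0.5072, 0.2137)
P(in Degraded after 4 hours) = 0.2137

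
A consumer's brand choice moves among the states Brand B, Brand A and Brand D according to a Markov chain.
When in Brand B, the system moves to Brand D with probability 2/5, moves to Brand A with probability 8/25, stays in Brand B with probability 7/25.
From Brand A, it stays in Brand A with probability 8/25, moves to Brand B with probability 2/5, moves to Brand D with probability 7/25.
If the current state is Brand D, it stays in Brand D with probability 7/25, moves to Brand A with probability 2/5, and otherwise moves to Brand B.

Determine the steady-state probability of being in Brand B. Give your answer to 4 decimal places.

0.3343

Let the stationary distribution be π with π = πP and π_1 + π_2 + π_3 = 1.
π_1 = 0.28·π_1 + 0.4·π_2 + 0.32·π_3
π_2 = 0.32·π_1 + 0.32·π_2 + 0.4·π_3
Solving with the normalization constraint gives π = (0.3343, 0.3456, 0.3201).
So the stationary probability of Brand B is 0.3343.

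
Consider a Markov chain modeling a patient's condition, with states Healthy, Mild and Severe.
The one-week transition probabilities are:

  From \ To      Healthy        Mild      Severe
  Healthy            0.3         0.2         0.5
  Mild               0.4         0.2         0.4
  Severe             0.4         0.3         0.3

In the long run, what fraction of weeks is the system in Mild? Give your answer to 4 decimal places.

Let the stationary distribution be π with π = πP and π_1 + π_2 + π_3 = 1.
π_1 = 0.3·π_1 + 0.4·π_2 + 0.4·π_3
π_2 = 0.2·π_1 + 0.2·π_2 + 0.3·π_3
Solving with the normalization constraint gives π = (0.3636, 0.2397, 0.3967).
So the stationary probability of Mild is 0.2397.

0.2397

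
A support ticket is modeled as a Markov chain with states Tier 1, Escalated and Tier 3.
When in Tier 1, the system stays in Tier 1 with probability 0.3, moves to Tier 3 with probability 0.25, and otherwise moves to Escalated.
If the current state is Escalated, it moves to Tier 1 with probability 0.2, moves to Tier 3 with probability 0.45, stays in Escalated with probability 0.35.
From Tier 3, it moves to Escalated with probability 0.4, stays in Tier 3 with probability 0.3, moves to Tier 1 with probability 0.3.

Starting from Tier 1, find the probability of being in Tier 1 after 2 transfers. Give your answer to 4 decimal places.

Sum over the intermediate state after 1 transfer:
P = P(Tier 1→Tier 1)·P(Tier 1→Tier 1) + P(Tier 1→Escalated)·P(Escalated→Tier 1) + P(Tier 1→Tier 3)·P(Tier 3→Tier 1)
  = 0.3×0.3 + 0.45×0.2 + 0.25×0.3
  = 0.0900 + 0.0900 + 0.0750 = 0.2550

0.2550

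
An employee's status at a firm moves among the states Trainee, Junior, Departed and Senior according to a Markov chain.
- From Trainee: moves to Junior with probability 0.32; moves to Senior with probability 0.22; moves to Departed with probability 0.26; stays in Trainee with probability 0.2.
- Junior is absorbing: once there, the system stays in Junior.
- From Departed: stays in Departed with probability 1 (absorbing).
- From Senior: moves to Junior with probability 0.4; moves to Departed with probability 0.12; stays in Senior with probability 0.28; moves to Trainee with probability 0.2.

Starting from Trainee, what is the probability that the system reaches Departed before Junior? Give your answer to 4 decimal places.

0.4015

Let h(s) be the probability of absorption at Departed starting from transient state s. Then h(Departed) = 1 and h(Junior) = 0. By first-step analysis:
h(Trainee) = 0.2·h(Trainee) + 0.32·0 + 0.26·1 + 0.22·h(Senior)
h(Senior) = 0.2·h(Trainee) + 0.4·0 + 0.12·1 + 0.28·h(Senior)
Solving: h(Trainee) = 0.4015, h(Senior) = 0.2782.
Starting from Trainee, the probability is 0.4015.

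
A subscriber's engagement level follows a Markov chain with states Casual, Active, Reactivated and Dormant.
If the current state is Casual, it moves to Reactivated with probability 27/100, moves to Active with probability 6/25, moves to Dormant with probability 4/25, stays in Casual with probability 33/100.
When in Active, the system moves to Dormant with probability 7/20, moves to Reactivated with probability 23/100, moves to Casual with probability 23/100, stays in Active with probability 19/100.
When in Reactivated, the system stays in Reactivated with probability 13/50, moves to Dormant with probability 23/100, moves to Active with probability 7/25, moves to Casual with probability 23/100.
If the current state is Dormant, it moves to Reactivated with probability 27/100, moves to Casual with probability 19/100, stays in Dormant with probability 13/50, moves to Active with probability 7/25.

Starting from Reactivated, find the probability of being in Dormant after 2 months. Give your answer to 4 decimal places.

0.2544

Propagate the distribution vector 2 months from Reactivated.
After 0 months: (0.0000, 0.0000, 1.0000, 0.0000)
After 1 month: (0.2300, 0.2800, 0.2600, 0.2300)
After 2 months: (0.2438, 0.2456, 0.2562, 0.2544)
P(in Dormant after 2 months) = 0.2544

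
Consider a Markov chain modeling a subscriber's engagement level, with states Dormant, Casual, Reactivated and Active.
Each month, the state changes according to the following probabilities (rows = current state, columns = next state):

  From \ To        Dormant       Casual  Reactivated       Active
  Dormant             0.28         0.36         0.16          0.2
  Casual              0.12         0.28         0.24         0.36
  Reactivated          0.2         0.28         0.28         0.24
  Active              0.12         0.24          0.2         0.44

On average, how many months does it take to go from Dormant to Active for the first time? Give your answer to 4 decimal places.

Let t(s) be the expected number of months to first reach Active from state s, with t(Active) = 0. Conditioning on the first month:
t(Dormant) = 1 + 0.28·t(Dormant) + 0.36·t(Casual) + 0.16·t(Reactivated)
t(Casual) = 1 + 0.12·t(Dormant) + 0.28·t(Casual) + 0.24·t(Reactivated)
t(Reactivated) = 1 + 0.2·t(Dormant) + 0.28·t(Casual) + 0.28·t(Reactivated)
Solving: t(Dormant) = 3.8571, t(Casual) = 3.2766, t(Reactivated) = 3.7345.
Expected months from Dormant to Active: 3.8571.

3.8571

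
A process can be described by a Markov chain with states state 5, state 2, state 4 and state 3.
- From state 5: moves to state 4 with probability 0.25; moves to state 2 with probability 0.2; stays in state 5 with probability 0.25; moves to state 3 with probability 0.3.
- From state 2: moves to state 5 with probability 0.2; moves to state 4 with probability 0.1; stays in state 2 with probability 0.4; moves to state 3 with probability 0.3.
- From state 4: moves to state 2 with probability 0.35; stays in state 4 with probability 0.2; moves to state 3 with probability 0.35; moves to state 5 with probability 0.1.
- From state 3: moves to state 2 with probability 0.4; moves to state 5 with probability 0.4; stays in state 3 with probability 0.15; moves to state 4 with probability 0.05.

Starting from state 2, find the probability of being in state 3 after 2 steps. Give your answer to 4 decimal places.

Propagate the distribution vector 2 steps from state 2.
After 0 steps: (0.0000, 1.0000, 0.0000, 0.0000)
After 1 step: (0.2000, 0.4000, 0.1000, 0.3000)
After 2 steps: (0.2600, 0.3550, 0.1250, 0.2600)
P(in state 3 after 2 steps) = 0.2600

0.2600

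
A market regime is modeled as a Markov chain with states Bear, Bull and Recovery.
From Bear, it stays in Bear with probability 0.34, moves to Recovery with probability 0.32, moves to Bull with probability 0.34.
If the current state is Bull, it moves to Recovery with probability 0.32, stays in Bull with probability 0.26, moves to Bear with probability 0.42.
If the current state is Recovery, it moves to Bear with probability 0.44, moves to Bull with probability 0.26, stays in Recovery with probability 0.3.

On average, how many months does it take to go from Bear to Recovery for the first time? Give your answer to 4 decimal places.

Let t(s) be the expected number of months to first reach Recovery from state s, with t(Recovery) = 0. Conditioning on the first month:
t(Bear) = 1 + 0.34·t(Bear) + 0.34·t(Bull)
t(Bull) = 1 + 0.42·t(Bear) + 0.26·t(Bull)
Solving: t(Bear) = 3.1250, t(Bull) = 3.1250.
Expected months from Bear to Recovery: 3.1250.

3.1250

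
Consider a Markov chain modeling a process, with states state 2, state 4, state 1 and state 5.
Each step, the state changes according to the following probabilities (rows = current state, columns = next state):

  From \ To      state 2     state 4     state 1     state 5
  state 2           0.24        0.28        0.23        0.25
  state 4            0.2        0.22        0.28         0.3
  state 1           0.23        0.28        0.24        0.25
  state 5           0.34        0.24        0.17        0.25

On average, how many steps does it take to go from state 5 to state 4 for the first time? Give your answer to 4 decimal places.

Let t(s) be the expected number of steps to first reach state 4 from state s, with t(state 4) = 0. Conditioning on the first step:
t(state 2) = 1 + 0.24·t(state 2) + 0.23·t(state 1) + 0.25·t(state 5)
t(state 1) = 1 + 0.23·t(state 2) + 0.24·t(state 1) + 0.25·t(state 5)
t(state 5) = 1 + 0.34·t(state 2) + 0.17·t(state 1) + 0.25·t(state 5)
Solving: t(state 2) = 3.7037, t(state 1) = 3.7037, t(state 5) = 3.8519.
Expected steps from state 5 to state 4: 3.8519.

3.8519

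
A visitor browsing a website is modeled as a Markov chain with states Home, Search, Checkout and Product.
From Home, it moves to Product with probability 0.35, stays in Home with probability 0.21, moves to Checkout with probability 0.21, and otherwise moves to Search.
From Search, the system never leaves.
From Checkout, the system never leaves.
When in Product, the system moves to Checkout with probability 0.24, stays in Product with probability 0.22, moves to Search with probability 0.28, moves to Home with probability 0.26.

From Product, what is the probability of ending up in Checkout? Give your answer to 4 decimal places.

0.4650

Let h(s) be the probability of absorption at Checkout starting from transient state s. Then h(Checkout) = 1 and h(Search) = 0. By first-step analysis:
h(Home) = 0.21·h(Home) + 0.23·0 + 0.21·1 + 0.35·h(Product)
h(Product) = 0.26·h(Home) + 0.28·0 + 0.24·1 + 0.22·h(Product)
Solving: h(Home) = 0.4718, h(Product) = 0.4650.
Starting from Product, the probability is 0.4650.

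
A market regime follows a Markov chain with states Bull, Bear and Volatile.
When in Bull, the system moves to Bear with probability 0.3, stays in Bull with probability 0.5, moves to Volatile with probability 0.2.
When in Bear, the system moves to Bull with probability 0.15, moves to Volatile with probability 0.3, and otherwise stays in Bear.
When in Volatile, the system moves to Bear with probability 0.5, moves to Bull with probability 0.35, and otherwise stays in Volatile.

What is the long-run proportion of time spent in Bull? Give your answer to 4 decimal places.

Let the stationary distribution be π with π = πP and π_1 + π_2 + π_3 = 1.
π_1 = 0.5·π_1 + 0.15·π_2 + 0.35·π_3
π_2 = 0.3·π_1 + 0.55·π_2 + 0.5·π_3
Solving with the normalization constraint gives π = (0.3029, 0.4625, 0.2345).
So the stationary probability of Bull is 0.3029.

0.3029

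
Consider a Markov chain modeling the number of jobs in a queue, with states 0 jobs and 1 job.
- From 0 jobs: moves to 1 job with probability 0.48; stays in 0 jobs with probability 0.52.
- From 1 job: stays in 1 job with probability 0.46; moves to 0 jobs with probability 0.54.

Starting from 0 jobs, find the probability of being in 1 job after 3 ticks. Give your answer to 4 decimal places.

Propagate the distribution vector 3 ticks from 0 jobs.
After 0 ticks: (1.0000, 0.0000)
After 1 tick: (0.5200, 0.4800)
After 2 ticks: (0.5296, 0.4704)
After 3 ticks: (0.5294, 0.4706)
P(in 1 job after 3 ticks) = 0.4706

0.4706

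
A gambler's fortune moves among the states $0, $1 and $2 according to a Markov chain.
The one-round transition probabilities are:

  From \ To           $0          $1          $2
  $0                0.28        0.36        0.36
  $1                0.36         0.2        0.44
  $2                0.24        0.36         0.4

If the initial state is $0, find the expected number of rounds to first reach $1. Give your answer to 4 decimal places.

Let t(s) be the expected number of rounds to first reach $1 from state s, with t($1) = 0. Conditioning on the first round:
t($0) = 1 + 0.28·t($0) + 0.36·t($2)
t($2) = 1 + 0.24·t($0) + 0.4·t($2)
Solving: t($0) = 2.7778, t($2) = 2.7778.
Expected rounds from $0 to $1: 2.7778.

2.7778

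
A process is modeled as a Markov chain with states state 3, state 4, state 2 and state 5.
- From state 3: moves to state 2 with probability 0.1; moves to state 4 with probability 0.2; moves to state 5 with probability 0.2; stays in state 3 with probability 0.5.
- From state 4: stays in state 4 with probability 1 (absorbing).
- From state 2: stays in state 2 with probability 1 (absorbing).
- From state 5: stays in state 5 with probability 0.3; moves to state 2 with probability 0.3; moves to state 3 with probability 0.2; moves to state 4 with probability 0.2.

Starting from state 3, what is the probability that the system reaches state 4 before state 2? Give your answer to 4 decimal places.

0.5806

Let h(s) be the probability of absorption at state 4 starting from transient state s. Then h(state 4) = 1 and h(state 2) = 0. By first-step analysis:
h(state 3) = 0.5·h(state 3) + 0.2·1 + 0.1·0 + 0.2·h(state 5)
h(state 5) = 0.2·h(state 3) + 0.2·1 + 0.3·0 + 0.3·h(state 5)
Solving: h(state 3) = 0.5806, h(state 5) = 0.4516.
Starting from state 3, the probability is 0.5806.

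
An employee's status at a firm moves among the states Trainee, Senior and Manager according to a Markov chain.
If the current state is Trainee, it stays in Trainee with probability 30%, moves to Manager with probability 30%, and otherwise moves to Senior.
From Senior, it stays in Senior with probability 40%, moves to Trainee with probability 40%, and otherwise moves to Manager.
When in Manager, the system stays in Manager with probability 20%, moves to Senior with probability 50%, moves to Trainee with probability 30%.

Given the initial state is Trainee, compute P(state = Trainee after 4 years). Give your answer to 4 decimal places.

0.3423

Propagate the distribution vector 4 years from Trainee.
After 0 years: (1.0000, 0.0000, 0.0000)
After 1 year: (0.3000, 0.4000, 0.3000)
After 2 years: (0.3400, 0.4300, 0.2300)
After 3 years: (0.3430, 0.4230, 0.2340)
After 4 years: (0.3423, 0.4234, 0.2343)
P(in Trainee after 4 years) = 0.3423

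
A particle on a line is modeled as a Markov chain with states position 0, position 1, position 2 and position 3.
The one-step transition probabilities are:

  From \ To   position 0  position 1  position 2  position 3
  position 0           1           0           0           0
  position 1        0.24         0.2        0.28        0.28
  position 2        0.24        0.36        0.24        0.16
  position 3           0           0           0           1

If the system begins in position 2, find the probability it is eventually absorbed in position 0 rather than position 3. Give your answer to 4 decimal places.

0.5489

Let h(s) be the probability of absorption at position 0 starting from transient state s. Then h(position 0) = 1 and h(position 3) = 0. By first-step analysis:
h(position 1) = 0.24·1 + 0.2·h(position 1) + 0.28·h(position 2) + 0.28·0
h(position 2) = 0.24·1 + 0.36·h(position 1) + 0.24·h(position 2) + 0.16·0
Solving: h(position 1) = 0.4921, h(position 2) = 0.5489.
Starting from position 2, the probability is 0.5489.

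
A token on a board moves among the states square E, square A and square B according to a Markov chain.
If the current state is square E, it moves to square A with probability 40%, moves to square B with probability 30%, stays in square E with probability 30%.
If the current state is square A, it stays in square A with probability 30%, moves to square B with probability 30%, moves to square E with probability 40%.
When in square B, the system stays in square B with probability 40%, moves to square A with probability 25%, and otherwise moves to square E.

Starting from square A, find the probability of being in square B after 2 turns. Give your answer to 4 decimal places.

Sum over the intermediate state after 1 turn:
P = P(square A→square E)·P(square E→square B) + P(square A→square A)·P(square A→square B) + P(square A→square B)·P(square B→square B)
  = 0.4×0.3 + 0.3×0.3 + 0.3×0.4
  = 0.1200 + 0.0900 + 0.1200 = 0.3300

0.3300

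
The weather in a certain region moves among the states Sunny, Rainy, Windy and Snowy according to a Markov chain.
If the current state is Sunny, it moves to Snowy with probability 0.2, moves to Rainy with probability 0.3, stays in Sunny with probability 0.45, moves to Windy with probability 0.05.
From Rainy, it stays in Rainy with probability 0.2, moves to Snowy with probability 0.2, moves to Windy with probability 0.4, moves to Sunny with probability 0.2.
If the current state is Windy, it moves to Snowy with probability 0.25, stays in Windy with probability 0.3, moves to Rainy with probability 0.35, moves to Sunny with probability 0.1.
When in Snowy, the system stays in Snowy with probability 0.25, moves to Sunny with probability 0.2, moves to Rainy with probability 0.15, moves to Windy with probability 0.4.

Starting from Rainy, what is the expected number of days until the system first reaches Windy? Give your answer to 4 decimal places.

3.2609

Let t(s) be the expected number of days to first reach Windy from state s, with t(Windy) = 0. Conditioning on the first day:
t(Sunny) = 1 + 0.45·t(Sunny) + 0.3·t(Rainy) + 0.2·t(Snowy)
t(Rainy) = 1 + 0.2·t(Sunny) + 0.2·t(Rainy) + 0.2·t(Snowy)
t(Snowy) = 1 + 0.2·t(Sunny) + 0.15·t(Rainy) + 0.25·t(Snowy)
Solving: t(Sunny) = 4.7826, t(Rainy) = 3.2609, t(Snowy) = 3.2609.
Expected days from Rainy to Windy: 3.2609.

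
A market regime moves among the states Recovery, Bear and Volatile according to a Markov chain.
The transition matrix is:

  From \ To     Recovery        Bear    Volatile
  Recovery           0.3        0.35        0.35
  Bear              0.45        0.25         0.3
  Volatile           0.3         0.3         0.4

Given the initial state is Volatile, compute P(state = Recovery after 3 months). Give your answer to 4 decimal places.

0.3450

Propagate the distribution vector 3 months from Volatile.
After 0 months: (0.0000, 0.0000, 1.0000)
After 1 month: (0.3000, 0.3000, 0.4000)
After 2 months: (0.3450, 0.3000, 0.3550)
After 3 months: (0.3450, 0.3023, 0.3528)
P(in Recovery after 3 months) = 0.3450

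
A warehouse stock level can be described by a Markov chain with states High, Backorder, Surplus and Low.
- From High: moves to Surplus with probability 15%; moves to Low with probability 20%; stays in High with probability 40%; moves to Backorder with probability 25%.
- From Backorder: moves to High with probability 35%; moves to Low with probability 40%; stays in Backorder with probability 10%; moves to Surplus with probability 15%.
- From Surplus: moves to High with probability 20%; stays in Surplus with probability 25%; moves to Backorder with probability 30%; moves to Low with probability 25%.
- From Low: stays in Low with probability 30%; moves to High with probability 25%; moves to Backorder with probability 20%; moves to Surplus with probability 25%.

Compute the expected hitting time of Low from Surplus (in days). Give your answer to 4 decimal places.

3.6910

Let t(s) be the expected number of days to first reach Low from state s, with t(Low) = 0. Conditioning on the first day:
t(High) = 1 + 0.4·t(High) + 0.25·t(Backorder) + 0.15·t(Surplus)
t(Backorder) = 1 + 0.35·t(High) + 0.1·t(Backorder) + 0.15·t(Surplus)
t(Surplus) = 1 + 0.2·t(High) + 0.3·t(Backorder) + 0.25·t(Surplus)
Solving: t(High) = 3.9485, t(Backorder) = 3.2618, t(Surplus) = 3.6910.
Expected days from Surplus to Low: 3.6910.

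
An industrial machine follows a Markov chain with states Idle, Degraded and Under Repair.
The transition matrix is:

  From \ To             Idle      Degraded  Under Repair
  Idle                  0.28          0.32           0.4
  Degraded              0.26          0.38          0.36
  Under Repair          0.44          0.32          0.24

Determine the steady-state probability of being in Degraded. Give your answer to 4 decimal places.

Let the stationary distribution be π with π = πP and π_1 + π_2 + π_3 = 1.
π_1 = 0.28·π_1 + 0.26·π_2 + 0.44·π_3
π_2 = 0.32·π_1 + 0.38·π_2 + 0.32·π_3
Solving with the normalization constraint gives π = (0.3265, 0.3404, 0.3331).
So the stationary probability of Degraded is 0.3404.

0.3404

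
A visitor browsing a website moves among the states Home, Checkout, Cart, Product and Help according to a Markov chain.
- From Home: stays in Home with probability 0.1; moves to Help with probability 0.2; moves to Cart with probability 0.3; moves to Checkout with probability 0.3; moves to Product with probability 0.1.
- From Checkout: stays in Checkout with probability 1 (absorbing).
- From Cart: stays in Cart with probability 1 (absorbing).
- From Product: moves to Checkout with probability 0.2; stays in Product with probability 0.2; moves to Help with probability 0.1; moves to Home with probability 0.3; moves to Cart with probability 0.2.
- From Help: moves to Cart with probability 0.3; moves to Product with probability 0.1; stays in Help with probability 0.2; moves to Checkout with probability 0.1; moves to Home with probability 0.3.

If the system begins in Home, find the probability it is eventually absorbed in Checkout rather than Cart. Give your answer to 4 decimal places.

Let h(s) be the probability of absorption at Checkout starting from transient state s. Then h(Checkout) = 1 and h(Cart) = 0. By first-step analysis:
h(Home) = 0.1·h(Home) + 0.3·1 + 0.3·0 + 0.1·h(Product) + 0.2·h(Help)
h(Product) = 0.3·h(Home) + 0.2·1 + 0.2·0 + 0.2·h(Product) + 0.1·h(Help)
h(Help) = 0.3·h(Home) + 0.1·1 + 0.3·0 + 0.1·h(Product) + 0.2·h(Help)
Solving: h(Home) = 0.4650, h(Product) = 0.4691, h(Help) = 0.3580.
Starting from Home, the probability is 0.4650.

0.4650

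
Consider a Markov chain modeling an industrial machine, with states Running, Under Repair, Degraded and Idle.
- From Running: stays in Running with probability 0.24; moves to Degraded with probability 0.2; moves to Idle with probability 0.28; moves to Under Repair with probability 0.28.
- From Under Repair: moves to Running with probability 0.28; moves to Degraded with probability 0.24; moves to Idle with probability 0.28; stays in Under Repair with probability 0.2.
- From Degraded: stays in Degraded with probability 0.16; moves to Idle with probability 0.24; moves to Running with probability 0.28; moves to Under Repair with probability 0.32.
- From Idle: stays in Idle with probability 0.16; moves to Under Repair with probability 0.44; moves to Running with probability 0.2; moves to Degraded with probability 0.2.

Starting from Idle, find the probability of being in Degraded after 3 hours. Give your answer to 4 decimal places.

0.2028

Propagate the distribution vector 3 hours from Idle.
After 0 hours: (0.0000, 0.0000, 0.0000, 1.0000)
After 1 hour: (0.2000, 0.4400, 0.2000, 0.1600)
After 2 hours: (0.2592, 0.2784, 0.2096, 0.2528)
After 3 hours: (0.2494, 0.3066, 0.2028, 0.2413)
P(in Degraded after 3 hours) = 0.2028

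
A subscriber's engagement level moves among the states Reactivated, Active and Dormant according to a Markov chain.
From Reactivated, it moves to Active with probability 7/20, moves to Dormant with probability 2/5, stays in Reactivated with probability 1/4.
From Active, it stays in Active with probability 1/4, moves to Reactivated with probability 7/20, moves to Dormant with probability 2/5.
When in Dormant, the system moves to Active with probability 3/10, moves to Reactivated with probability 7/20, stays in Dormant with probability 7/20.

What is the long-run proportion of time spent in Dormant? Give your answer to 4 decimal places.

0.3810

Let the stationary distribution be π with π = πP and π_1 + π_2 + π_3 = 1.
π_1 = 0.25·π_1 + 0.35·π_2 + 0.35·π_3
π_2 = 0.35·π_1 + 0.25·π_2 + 0.3·π_3
Solving with the normalization constraint gives π = (0.3182, 0.3009, 0.3810).
So the stationary probability of Dormant is 0.3810.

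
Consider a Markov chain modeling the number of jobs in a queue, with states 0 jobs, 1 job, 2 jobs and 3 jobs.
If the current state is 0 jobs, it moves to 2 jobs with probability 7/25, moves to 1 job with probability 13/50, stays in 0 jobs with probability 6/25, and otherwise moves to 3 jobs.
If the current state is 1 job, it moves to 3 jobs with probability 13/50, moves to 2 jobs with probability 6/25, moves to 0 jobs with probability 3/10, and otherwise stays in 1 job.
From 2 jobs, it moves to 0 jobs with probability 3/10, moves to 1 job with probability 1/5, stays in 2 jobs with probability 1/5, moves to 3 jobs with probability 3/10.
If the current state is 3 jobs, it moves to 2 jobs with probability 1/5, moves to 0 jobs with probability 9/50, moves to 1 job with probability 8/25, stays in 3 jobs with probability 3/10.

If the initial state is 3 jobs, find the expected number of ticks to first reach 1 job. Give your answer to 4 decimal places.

3.5620

Let t(s) be the expected number of ticks to first reach 1 job from state s, with t(1 job) = 0. Conditioning on the first tick:
t(0 jobs) = 1 + 0.24·t(0 jobs) + 0.28·t(2 jobs) + 0.22·t(3 jobs)
t(2 jobs) = 1 + 0.3·t(0 jobs) + 0.2·t(2 jobs) + 0.3·t(3 jobs)
t(3 jobs) = 1 + 0.18·t(0 jobs) + 0.2·t(2 jobs) + 0.3·t(3 jobs)
Solving: t(0 jobs) = 3.8285, t(2 jobs) = 4.0214, t(3 jobs) = 3.5620.
Expected ticks from 3 jobs to 1 job: 3.5620.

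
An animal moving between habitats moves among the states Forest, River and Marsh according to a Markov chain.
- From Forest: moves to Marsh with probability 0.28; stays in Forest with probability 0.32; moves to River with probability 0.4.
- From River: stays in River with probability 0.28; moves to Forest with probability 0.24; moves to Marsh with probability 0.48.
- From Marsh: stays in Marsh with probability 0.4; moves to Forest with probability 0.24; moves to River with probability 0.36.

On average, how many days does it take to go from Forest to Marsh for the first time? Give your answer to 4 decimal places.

Let t(s) be the expected number of days to first reach Marsh from state s, with t(Marsh) = 0. Conditioning on the first day:
t(Forest) = 1 + 0.32·t(Forest) + 0.4·t(River)
t(River) = 1 + 0.24·t(Forest) + 0.28·t(River)
Solving: t(Forest) = 2.8455, t(River) = 2.3374.
Expected days from Forest to Marsh: 2.8455.

2.8455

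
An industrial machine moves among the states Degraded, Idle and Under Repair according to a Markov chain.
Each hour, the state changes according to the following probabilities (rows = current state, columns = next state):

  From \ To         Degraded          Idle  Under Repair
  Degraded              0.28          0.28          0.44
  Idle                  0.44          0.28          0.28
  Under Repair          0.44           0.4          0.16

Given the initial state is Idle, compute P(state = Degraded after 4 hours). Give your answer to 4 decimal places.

Propagate the distribution vector 4 hours from Idle.
After 0 hours: (0.0000, 1.0000, 0.0000)
After 1 hour: (0.4400, 0.2800, 0.2800)
After 2 hours: (0.3696, 0.3136, 0.3168)
After 3 hours: (0.3809, 0.3180, 0.3011)
After 4 hours: (0.3791, 0.3161, 0.3048)
P(in Degraded after 4 hours) = 0.3791

0.3791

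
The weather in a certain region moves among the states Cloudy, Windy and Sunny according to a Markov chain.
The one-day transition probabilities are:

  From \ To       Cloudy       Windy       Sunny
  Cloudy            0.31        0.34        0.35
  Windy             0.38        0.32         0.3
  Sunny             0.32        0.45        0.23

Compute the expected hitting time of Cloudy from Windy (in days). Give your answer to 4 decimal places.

Let t(s) be the expected number of days to first reach Cloudy from state s, with t(Cloudy) = 0. Conditioning on the first day:
t(Windy) = 1 + 0.32·t(Windy) + 0.3·t(Sunny)
t(Sunny) = 1 + 0.45·t(Windy) + 0.23·t(Sunny)
Solving: t(Windy) = 2.7535, t(Sunny) = 2.9079.
Expected days from Windy to Cloudy: 2.7535.

2.7535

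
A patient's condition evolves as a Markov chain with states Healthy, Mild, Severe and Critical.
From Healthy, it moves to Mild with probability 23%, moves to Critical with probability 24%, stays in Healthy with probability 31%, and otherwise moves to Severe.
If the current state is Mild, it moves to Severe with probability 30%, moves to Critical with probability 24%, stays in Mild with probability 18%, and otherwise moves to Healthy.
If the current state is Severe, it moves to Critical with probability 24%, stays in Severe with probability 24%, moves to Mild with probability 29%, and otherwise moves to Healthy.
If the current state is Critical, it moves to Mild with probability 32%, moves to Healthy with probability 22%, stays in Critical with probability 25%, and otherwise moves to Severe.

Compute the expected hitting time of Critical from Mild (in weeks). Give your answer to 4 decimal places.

Let t(s) be the expected number of weeks to first reach Critical from state s, with t(Critical) = 0. Conditioning on the first week:
t(Healthy) = 1 + 0.31·t(Healthy) + 0.23·t(Mild) + 0.22·t(Severe)
t(Mild) = 1 + 0.28·t(Healthy) + 0.18·t(Mild) + 0.3·t(Severe)
t(Severe) = 1 + 0.23·t(Healthy) + 0.29·t(Mild) + 0.24·t(Severe)
Solving: t(Healthy) = 4.1667, t(Mild) = 4.1667, t(Severe) = 4.1667.
Expected weeks from Mild to Critical: 4.1667.

4.1667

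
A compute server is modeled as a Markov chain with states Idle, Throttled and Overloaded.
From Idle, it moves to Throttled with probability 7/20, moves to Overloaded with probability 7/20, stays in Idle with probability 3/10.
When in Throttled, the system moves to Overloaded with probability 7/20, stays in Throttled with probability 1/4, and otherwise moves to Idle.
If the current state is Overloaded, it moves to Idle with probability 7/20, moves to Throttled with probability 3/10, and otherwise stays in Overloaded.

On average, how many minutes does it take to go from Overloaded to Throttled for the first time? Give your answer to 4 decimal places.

3.1579

Let t(s) be the expected number of minutes to first reach Throttled from state s, with t(Throttled) = 0. Conditioning on the first minute:
t(Idle) = 1 + 0.3·t(Idle) + 0.35·t(Overloaded)
t(Overloaded) = 1 + 0.35·t(Idle) + 0.35·t(Overloaded)
Solving: t(Idle) = 3.0075, t(Overloaded) = 3.1579.
Expected minutes from Overloaded to Throttled: 3.1579.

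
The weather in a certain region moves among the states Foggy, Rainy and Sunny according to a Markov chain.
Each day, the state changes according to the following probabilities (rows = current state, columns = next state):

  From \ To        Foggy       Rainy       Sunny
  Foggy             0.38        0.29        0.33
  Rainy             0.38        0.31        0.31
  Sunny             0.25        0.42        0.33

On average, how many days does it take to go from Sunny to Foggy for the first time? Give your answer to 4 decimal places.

Let t(s) be the expected number of days to first reach Foggy from state s, with t(Foggy) = 0. Conditioning on the first day:
t(Rainy) = 1 + 0.31·t(Rainy) + 0.31·t(Sunny)
t(Sunny) = 1 + 0.42·t(Rainy) + 0.33·t(Sunny)
Solving: t(Rainy) = 2.9509, t(Sunny) = 3.3424.
Expected days from Sunny to Foggy: 3.3424.

3.3424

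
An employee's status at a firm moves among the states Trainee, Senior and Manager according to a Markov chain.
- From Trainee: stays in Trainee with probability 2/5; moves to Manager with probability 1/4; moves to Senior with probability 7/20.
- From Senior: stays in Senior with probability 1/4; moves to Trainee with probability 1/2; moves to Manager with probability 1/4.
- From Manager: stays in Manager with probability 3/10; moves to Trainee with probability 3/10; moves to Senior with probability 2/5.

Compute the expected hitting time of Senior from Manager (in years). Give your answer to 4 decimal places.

2.6087

Let t(s) be the expected number of years to first reach Senior from state s, with t(Senior) = 0. Conditioning on the first year:
t(Trainee) = 1 + 0.4·t(Trainee) + 0.25·t(Manager)
t(Manager) = 1 + 0.3·t(Trainee) + 0.3·t(Manager)
Solving: t(Trainee) = 2.7536, t(Manager) = 2.6087.
Expected years from Manager to Senior: 2.6087.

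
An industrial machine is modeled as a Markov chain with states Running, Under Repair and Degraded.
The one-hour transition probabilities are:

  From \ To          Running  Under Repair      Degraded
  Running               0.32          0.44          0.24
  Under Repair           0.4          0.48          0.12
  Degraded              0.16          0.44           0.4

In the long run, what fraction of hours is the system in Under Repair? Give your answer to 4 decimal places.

Let the stationary distribution be π with π = πP and π_1 + π_2 + π_3 = 1.
π_1 = 0.32·π_1 + 0.4·π_2 + 0.16·π_3
π_2 = 0.44·π_1 + 0.48·π_2 + 0.44·π_3
Solving with the normalization constraint gives π = (0.3214, 0.4583, 0.2202).
So the stationary probability of Under Repair is 0.4583.

0.4583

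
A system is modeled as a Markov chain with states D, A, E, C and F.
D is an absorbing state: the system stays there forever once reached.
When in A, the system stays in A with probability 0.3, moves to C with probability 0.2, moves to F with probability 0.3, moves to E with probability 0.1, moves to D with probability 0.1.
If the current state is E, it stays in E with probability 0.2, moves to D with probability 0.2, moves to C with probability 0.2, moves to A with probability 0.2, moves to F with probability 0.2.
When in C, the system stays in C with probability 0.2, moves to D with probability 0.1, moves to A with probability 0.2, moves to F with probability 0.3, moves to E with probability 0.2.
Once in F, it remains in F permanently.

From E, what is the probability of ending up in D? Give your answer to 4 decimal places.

0.3944

Let h(s) be the probability of absorption at D starting from transient state s. Then h(D) = 1 and h(F) = 0. By first-step analysis:
h(A) = 0.1·1 + 0.3·h(A) + 0.1·h(E) + 0.2·h(C) + 0.3·0
h(E) = 0.2·1 + 0.2·h(A) + 0.2·h(E) + 0.2·h(C) + 0.2·0
h(C) = 0.1·1 + 0.2·h(A) + 0.2·h(E) + 0.2·h(C) + 0.3·0
Solving: h(A) = 0.2833, h(E) = 0.3944, h(C) = 0.2944.
Starting from E, the probability is 0.3944.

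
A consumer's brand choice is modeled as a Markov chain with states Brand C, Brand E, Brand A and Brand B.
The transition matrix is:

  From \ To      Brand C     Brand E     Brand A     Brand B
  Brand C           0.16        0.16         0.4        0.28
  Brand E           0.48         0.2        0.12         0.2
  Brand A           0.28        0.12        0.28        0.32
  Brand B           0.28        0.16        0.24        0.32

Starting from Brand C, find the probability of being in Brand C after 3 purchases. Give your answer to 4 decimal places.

0.2749

Propagate the distribution vector 3 purchases from Brand C.
After 0 purchases: (1.0000, 0.0000, 0.0000, 0.0000)
After 1 purchase: (0.1600, 0.1600, 0.4000, 0.2800)
After 2 purchases: (0.2928, 0.1504, 0.2624, 0.2944)
After 3 purchases: (0.2749, 0.1555, 0.2793, 0.2902)
P(in Brand C after 3 purchases) = 0.2749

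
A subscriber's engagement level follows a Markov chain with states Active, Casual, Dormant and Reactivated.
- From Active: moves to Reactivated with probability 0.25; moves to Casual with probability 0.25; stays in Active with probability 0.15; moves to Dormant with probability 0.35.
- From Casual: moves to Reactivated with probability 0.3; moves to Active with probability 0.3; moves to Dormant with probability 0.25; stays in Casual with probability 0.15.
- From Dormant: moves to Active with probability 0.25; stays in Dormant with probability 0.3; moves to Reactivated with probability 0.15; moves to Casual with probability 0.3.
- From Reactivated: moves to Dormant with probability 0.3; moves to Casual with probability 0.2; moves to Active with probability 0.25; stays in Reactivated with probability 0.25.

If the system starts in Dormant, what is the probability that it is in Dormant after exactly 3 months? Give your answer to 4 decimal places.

Propagate the distribution vector 3 months from Dormant.
After 0 months: (0.0000, 0.0000, 1.0000, 0.0000)
After 1 month: (0.2500, 0.3000, 0.3000, 0.1500)
After 2 months: (0.2400, 0.2275, 0.2975, 0.2350)
After 3 months: (0.2374, 0.2304, 0.3006, 0.2316)
P(in Dormant after 3 months) = 0.3006

0.3006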